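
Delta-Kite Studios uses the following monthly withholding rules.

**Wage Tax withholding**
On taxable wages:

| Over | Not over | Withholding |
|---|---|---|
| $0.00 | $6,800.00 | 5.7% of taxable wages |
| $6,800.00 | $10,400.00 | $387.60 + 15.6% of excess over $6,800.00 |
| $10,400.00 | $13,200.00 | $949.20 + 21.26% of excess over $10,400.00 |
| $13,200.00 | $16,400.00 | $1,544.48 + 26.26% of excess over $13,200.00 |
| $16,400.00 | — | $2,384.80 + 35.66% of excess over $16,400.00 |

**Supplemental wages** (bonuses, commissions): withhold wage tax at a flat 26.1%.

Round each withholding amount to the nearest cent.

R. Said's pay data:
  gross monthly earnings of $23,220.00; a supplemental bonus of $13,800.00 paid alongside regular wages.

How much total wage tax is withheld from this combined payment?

$8,418.61

Wage Tax: taxable = $23,220.00
  $2,384.80 + 35.66% × ($23,220.00 − $16,400.00) = $2,384.80 + 35.66% × $6,820.00 = $4,816.81
Supplemental (26.1% flat on bonus): 26.1% × $13,800.00 = $3,601.80
Total wage tax: $4,816.81 + $3,601.80 = $8,418.61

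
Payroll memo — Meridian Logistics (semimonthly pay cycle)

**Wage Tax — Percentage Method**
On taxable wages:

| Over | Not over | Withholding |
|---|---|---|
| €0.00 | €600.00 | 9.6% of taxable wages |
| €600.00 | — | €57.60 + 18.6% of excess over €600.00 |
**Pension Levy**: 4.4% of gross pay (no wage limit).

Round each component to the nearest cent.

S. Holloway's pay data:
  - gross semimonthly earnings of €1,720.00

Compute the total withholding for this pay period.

€341.60

Wage Tax: taxable = €1,720.00
  €57.60 + 18.6% × (€1,720.00 − €600.00) = €57.60 + 18.6% × €1,120.00 = €265.92
Pension Levy: 4.4% × €1,720.00 = €75.68
Total: €265.92 + €75.68 = €341.60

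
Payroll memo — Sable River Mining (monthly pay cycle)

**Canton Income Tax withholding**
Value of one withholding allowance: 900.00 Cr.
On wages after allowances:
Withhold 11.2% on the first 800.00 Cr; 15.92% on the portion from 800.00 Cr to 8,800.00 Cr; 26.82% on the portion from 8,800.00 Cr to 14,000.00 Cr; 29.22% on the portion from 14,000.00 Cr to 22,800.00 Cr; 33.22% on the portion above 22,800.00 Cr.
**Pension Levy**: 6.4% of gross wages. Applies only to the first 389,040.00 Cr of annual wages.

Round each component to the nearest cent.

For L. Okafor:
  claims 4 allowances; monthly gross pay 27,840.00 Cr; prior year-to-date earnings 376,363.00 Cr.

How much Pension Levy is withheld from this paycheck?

Pension Levy: cap 389,040.00 Cr − YTD 376,363.00 Cr = 12,677.00 Cr subject; 6.4% × 12,677.00 Cr = 811.33 Cr

811.33 Cr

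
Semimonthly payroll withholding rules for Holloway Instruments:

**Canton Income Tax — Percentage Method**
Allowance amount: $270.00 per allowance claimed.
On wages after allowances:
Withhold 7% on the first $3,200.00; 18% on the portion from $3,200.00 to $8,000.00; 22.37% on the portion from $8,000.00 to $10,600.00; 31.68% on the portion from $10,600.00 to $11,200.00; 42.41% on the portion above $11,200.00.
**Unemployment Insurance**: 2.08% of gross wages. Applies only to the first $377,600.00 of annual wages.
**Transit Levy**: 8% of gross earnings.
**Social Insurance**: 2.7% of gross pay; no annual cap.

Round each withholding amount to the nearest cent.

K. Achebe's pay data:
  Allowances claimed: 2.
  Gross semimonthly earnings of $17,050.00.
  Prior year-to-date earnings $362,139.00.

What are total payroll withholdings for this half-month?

$6,257.61

Canton Income Tax: taxable = $17,050.00 − 2×$270.00 = $16,510.00
  $1,859.70 + 42.41% × ($16,510.00 − $11,200.00) = $1,859.70 + 42.41% × $5,310.00 = $4,111.67
Unemployment Insurance: cap $377,600.00 − YTD $362,139.00 = $15,461.00 subject; 2.08% × $15,461.00 = $321.59
Transit Levy: 8% × $17,050.00 = $1,364.00
Social Insurance: 2.7% × $17,050.00 = $460.35
Total: $4,111.67 + $321.59 + $1,364.00 + $460.35 = $6,257.61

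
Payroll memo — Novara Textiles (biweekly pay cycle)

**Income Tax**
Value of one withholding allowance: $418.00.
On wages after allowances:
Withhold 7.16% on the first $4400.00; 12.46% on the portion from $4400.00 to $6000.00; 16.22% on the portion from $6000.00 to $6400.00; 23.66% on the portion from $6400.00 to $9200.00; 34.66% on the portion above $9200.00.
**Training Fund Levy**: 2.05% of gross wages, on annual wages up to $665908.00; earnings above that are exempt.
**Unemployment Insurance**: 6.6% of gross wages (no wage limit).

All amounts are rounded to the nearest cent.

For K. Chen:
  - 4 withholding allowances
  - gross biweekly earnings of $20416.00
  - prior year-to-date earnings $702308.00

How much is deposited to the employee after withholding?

$14518.83

Income Tax: taxable = $20416.00 − 4×$418.00 = $18744.00
  $1241.76 + 34.66% × ($18744.00 − $9200.00) = $1241.76 + 34.66% × $9544.00 = $4549.71
Training Fund Levy: YTD $702308.00 ≥ cap $665908.00 → $0.00
Unemployment Insurance: 6.6% × $20416.00 = $1347.46
Total withheld: $4549.71 + $0.00 + $1347.46 = $5897.17
Net pay: $20416.00 − $5897.17 = $14518.83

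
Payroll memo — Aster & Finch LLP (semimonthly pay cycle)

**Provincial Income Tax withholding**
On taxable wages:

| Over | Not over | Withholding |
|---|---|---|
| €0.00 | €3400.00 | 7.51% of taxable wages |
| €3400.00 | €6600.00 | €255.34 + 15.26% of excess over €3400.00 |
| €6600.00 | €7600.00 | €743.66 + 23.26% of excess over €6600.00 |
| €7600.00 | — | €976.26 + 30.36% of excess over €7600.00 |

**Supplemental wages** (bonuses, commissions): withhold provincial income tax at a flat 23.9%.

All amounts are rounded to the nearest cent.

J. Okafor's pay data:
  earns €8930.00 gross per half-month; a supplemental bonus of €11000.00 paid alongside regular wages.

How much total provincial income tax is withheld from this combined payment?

€4009.05

Provincial Income Tax: taxable = €8930.00
  €976.26 + 30.36% × (€8930.00 − €7600.00) = €976.26 + 30.36% × €1330.00 = €1380.05
Supplemental (23.9% flat on bonus): 23.9% × €11000.00 = €2629.00
Total provincial income tax: €1380.05 + €2629.00 = €4009.05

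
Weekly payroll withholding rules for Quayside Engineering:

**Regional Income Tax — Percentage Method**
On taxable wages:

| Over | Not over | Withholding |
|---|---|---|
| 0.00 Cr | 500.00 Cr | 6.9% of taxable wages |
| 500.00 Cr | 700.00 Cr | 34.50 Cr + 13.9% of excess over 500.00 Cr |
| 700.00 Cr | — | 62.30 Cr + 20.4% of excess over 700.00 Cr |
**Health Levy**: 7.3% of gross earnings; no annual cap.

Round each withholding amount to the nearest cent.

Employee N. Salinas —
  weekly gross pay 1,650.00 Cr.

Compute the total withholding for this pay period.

376.55 Cr

Regional Income Tax: taxable = 1,650.00 Cr
  62.30 Cr + 20.4% × (1,650.00 Cr − 700.00 Cr) = 62.30 Cr + 20.4% × 950.00 Cr = 256.10 Cr
Health Levy: 7.3% × 1,650.00 Cr = 120.45 Cr
Total: 256.10 Cr + 120.45 Cr = 376.55 Cr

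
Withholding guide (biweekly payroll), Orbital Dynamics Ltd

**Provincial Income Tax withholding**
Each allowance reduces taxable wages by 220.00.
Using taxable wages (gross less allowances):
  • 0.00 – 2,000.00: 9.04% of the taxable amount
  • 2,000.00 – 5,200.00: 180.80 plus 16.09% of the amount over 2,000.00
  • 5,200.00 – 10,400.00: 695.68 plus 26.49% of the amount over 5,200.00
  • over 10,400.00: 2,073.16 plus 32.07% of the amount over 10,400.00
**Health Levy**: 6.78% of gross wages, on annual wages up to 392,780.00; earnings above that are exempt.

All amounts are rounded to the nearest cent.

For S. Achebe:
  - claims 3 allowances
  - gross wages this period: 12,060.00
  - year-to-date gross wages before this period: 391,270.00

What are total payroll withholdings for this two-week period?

Provincial Income Tax: taxable = 12,060.00 − 3×220.00 = 11,400.00
  2,073.16 + 32.07% × (11,400.00 − 10,400.00) = 2,073.16 + 32.07% × 1,000.00 = 2,393.86
Health Levy: cap 392,780.00 − YTD 391,270.00 = 1,510.00 subject; 6.78% × 1,510.00 = 102.38
Total: 2,393.86 + 102.38 = 2,496.24

2,496.24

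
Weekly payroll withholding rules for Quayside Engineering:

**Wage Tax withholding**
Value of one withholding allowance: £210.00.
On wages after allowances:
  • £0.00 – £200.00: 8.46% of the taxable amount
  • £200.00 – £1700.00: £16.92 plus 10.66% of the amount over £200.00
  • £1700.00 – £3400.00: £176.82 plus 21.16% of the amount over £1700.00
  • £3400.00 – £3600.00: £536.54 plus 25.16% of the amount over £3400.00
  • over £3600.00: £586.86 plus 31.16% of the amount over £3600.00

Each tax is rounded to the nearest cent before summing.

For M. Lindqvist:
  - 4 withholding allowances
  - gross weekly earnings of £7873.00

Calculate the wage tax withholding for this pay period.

£1656.58

Wage Tax: taxable = £7873.00 − 4×£210.00 = £7033.00
  £586.86 + 31.16% × (£7033.00 − £3600.00) = £586.86 + 31.16% × £3433.00 = £1656.58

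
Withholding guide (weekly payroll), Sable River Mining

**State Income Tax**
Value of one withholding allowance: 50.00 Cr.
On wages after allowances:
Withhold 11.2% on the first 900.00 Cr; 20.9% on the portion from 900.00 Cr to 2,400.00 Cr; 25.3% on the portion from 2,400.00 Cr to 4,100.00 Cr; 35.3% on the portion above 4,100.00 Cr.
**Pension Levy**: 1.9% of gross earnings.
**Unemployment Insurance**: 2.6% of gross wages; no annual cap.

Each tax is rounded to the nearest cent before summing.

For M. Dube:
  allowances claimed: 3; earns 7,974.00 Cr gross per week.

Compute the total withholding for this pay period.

State Income Tax: taxable = 7,974.00 Cr − 3×50.00 Cr = 7,824.00 Cr
  844.40 Cr + 35.3% × (7,824.00 Cr − 4,100.00 Cr) = 844.40 Cr + 35.3% × 3,724.00 Cr = 2,158.97 Cr
Pension Levy: 1.9% × 7,974.00 Cr = 151.51 Cr
Unemployment Insurance: 2.6% × 7,974.00 Cr = 207.32 Cr
Total: 2,158.97 Cr + 151.51 Cr + 207.32 Cr = 2,517.80 Cr

2,517.80 Cr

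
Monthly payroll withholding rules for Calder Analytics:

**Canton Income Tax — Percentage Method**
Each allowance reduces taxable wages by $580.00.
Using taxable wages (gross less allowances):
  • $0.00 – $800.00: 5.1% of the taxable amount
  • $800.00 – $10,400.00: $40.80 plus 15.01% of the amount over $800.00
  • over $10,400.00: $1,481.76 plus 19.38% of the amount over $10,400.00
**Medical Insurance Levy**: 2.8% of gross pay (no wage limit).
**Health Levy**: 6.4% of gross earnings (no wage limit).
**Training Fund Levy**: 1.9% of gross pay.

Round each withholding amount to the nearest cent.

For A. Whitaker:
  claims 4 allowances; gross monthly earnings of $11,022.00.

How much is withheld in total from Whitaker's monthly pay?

$2,450.34

Canton Income Tax: taxable = $11,022.00 − 4×$580.00 = $8,702.00
  $40.80 + 15.01% × ($8,702.00 − $800.00) = $40.80 + 15.01% × $7,902.00 = $1,226.89
Medical Insurance Levy: 2.8% × $11,022.00 = $308.62
Health Levy: 6.4% × $11,022.00 = $705.41
Training Fund Levy: 1.9% × $11,022.00 = $209.42
Total: $1,226.89 + $308.62 + $705.41 + $209.42 = $2,450.34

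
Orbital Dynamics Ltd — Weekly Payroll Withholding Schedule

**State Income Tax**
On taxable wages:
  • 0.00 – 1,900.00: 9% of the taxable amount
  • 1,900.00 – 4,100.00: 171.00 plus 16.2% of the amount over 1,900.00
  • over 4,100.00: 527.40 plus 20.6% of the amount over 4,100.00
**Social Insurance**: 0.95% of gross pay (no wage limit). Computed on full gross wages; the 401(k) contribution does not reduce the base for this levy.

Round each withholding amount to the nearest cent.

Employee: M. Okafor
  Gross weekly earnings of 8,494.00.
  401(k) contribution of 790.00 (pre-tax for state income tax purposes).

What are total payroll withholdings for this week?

1,350.51

State Income Tax: taxable = 8,494.00 − 790.00 = 7,704.00
  527.40 + 20.6% × (7,704.00 − 4,100.00) = 527.40 + 20.6% × 3,604.00 = 1,269.82
Social Insurance: 0.95% × 8,494.00 = 80.69
Total: 1,269.82 + 80.69 = 1,350.51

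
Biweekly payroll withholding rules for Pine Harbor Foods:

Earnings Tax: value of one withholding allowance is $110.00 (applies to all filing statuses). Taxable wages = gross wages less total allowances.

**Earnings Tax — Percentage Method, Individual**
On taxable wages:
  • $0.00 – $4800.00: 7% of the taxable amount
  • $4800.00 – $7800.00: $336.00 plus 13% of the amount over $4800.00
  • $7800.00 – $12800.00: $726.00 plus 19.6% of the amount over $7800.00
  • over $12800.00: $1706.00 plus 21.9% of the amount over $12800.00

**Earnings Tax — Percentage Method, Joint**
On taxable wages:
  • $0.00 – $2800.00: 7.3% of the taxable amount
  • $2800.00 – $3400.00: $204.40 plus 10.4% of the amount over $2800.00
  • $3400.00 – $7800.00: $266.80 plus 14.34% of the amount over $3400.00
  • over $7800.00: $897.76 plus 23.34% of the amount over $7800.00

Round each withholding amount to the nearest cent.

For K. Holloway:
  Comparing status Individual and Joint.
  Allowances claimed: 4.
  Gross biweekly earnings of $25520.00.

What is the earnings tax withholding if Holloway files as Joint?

Earnings Tax (Joint): taxable = $25520.00 − 4×$110.00 = $25080.00
  $897.76 + 23.34% × ($25080.00 − $7800.00) = $897.76 + 23.34% × $17280.00 = $4930.91

$4930.91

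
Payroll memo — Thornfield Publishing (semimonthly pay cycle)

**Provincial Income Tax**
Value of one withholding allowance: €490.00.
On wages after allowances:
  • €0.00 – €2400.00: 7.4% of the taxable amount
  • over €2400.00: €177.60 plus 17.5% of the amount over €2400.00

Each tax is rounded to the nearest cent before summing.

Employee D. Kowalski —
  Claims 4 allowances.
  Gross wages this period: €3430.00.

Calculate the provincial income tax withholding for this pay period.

Provincial Income Tax: taxable = €3430.00 − 4×€490.00 = €1470.00
  7.4% × €1470.00 = €108.78

€108.78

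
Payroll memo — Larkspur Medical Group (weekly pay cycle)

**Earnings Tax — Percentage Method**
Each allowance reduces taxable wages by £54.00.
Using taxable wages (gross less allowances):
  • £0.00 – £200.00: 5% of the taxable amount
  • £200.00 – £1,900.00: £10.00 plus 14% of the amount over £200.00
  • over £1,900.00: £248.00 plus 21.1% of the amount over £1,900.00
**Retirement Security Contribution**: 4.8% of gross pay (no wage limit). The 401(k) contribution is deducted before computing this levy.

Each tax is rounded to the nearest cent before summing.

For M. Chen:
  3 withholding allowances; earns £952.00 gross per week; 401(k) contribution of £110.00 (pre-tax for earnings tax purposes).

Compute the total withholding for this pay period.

Earnings Tax: taxable = £952.00 − £110.00 − 3×£54.00 = £680.00
  £10.00 + 14% × (£680.00 − £200.00) = £10.00 + 14% × £480.00 = £77.20
Retirement Security Contribution: 4.8% × £842.00 = £40.42
Total: £77.20 + £40.42 = £117.62

£117.62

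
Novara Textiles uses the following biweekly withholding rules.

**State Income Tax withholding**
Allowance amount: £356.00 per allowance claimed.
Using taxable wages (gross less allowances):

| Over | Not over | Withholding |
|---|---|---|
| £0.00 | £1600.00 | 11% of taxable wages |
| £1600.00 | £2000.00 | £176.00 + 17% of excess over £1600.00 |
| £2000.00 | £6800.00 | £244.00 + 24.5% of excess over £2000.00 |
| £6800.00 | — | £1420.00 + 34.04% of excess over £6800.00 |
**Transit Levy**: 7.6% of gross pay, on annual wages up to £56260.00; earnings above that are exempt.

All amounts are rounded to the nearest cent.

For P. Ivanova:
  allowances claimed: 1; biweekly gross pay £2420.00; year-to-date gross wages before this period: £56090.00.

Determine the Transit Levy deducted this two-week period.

Transit Levy: cap £56260.00 − YTD £56090.00 = £170.00 subject; 7.6% × £170.00 = £12.92

£12.92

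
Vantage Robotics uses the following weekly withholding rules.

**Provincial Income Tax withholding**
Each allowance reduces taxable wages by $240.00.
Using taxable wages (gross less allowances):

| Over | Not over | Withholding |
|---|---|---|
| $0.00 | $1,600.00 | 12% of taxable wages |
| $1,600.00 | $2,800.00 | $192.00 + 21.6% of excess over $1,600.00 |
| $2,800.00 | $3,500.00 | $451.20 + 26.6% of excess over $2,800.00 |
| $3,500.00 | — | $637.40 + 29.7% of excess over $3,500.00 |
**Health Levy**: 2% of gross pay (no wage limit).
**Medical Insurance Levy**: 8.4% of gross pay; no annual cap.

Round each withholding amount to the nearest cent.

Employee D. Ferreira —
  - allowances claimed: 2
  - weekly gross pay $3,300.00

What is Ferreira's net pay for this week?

$2,500.28

Provincial Income Tax: taxable = $3,300.00 − 2×$240.00 = $2,820.00
  $451.20 + 26.6% × ($2,820.00 − $2,800.00) = $451.20 + 26.6% × $20.00 = $456.52
Health Levy: 2% × $3,300.00 = $66.00
Medical Insurance Levy: 8.4% × $3,300.00 = $277.20
Total withheld: $456.52 + $66.00 + $277.20 = $799.72
Net pay: $3,300.00 − $799.72 = $2,500.28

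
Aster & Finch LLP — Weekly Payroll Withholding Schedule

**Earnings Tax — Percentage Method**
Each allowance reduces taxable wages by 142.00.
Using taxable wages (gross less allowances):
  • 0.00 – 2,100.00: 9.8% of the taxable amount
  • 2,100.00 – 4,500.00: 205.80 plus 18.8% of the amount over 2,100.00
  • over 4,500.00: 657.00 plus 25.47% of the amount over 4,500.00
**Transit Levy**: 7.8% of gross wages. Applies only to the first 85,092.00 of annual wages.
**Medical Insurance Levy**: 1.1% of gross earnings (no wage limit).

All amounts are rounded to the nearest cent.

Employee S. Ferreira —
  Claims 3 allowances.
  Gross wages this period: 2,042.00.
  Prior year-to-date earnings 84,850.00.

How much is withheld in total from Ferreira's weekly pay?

Earnings Tax: taxable = 2,042.00 − 3×142.00 = 1,616.00
  9.8% × 1,616.00 = 158.37
Transit Levy: cap 85,092.00 − YTD 84,850.00 = 242.00 subject; 7.8% × 242.00 = 18.88
Medical Insurance Levy: 1.1% × 2,042.00 = 22.46
Total: 158.37 + 18.88 + 22.46 = 199.71

199.71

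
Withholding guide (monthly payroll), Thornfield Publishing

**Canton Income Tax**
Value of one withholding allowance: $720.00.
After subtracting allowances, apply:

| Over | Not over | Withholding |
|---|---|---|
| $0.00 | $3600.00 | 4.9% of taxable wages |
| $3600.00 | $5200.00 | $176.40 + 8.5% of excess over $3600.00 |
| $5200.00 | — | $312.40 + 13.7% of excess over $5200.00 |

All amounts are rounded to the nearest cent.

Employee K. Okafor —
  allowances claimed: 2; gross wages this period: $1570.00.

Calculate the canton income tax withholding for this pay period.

$6.37

Canton Income Tax: taxable = $1570.00 − 2×$720.00 = $130.00
  4.9% × $130.00 = $6.37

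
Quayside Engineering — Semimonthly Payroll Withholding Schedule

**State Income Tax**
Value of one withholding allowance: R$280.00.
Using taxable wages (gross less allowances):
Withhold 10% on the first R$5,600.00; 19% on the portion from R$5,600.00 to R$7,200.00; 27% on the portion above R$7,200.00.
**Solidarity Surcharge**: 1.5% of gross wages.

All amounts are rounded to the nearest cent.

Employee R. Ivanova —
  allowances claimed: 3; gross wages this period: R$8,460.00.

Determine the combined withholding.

R$1,104.30

State Income Tax: taxable = R$8,460.00 − 3×R$280.00 = R$7,620.00
  R$864.00 + 27% × (R$7,620.00 − R$7,200.00) = R$864.00 + 27% × R$420.00 = R$977.40
Solidarity Surcharge: 1.5% × R$8,460.00 = R$126.90
Total: R$977.40 + R$126.90 = R$1,104.30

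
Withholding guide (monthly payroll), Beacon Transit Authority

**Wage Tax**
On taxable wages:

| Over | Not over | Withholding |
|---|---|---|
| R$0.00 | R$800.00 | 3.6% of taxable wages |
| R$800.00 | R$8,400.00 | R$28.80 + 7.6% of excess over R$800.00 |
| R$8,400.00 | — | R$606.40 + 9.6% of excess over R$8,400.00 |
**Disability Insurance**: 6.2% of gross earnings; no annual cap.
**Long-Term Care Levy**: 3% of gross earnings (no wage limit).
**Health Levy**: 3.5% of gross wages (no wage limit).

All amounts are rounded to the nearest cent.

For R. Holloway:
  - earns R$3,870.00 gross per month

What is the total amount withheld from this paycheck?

R$753.61

Wage Tax: taxable = R$3,870.00
  R$28.80 + 7.6% × (R$3,870.00 − R$800.00) = R$28.80 + 7.6% × R$3,070.00 = R$262.12
Disability Insurance: 6.2% × R$3,870.00 = R$239.94
Long-Term Care Levy: 3% × R$3,870.00 = R$116.10
Health Levy: 3.5% × R$3,870.00 = R$135.45
Total: R$262.12 + R$239.94 + R$116.10 + R$135.45 = R$753.61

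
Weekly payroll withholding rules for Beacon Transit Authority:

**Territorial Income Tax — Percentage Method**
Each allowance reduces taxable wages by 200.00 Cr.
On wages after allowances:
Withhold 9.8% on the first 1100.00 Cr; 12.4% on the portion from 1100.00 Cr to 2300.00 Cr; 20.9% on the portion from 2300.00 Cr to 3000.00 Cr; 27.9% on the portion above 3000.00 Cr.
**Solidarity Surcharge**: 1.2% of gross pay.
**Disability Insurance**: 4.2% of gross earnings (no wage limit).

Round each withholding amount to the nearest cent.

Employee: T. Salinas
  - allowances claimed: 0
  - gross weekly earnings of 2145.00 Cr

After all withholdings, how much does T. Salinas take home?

Territorial Income Tax: taxable = 2145.00 Cr
  107.80 Cr + 12.4% × (2145.00 Cr − 1100.00 Cr) = 107.80 Cr + 12.4% × 1045.00 Cr = 237.38 Cr
Solidarity Surcharge: 1.2% × 2145.00 Cr = 25.74 Cr
Disability Insurance: 4.2% × 2145.00 Cr = 90.09 Cr
Total withheld: 237.38 Cr + 25.74 Cr + 90.09 Cr = 353.21 Cr
Net pay: 2145.00 Cr − 353.21 Cr = 1791.79 Cr

1791.79 Cr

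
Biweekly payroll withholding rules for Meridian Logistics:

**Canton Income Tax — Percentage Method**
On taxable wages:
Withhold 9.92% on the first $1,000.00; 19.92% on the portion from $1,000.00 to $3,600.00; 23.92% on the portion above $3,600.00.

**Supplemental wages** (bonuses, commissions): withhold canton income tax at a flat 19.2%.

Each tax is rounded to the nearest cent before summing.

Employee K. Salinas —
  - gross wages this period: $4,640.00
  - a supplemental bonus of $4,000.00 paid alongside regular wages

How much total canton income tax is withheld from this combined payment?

$1,633.89

Canton Income Tax: taxable = $4,640.00
  $617.12 + 23.92% × ($4,640.00 − $3,600.00) = $617.12 + 23.92% × $1,040.00 = $865.89
Supplemental (19.2% flat on bonus): 19.2% × $4,000.00 = $768.00
Total canton income tax: $865.89 + $768.00 = $1,633.89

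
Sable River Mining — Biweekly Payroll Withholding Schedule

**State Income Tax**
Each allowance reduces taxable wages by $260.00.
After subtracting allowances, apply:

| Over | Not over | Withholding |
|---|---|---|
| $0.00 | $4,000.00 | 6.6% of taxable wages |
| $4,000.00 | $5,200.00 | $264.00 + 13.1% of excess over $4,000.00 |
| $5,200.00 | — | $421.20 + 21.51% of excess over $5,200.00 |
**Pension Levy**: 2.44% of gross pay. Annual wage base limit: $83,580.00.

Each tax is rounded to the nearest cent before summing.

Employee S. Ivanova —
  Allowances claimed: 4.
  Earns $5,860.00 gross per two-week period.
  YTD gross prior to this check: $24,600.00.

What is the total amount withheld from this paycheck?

$514.40

State Income Tax: taxable = $5,860.00 − 4×$260.00 = $4,820.00
  $264.00 + 13.1% × ($4,820.00 − $4,000.00) = $264.00 + 13.1% × $820.00 = $371.42
Pension Levy: 2.44% × $5,860.00 = $142.98
Total: $371.42 + $142.98 = $514.40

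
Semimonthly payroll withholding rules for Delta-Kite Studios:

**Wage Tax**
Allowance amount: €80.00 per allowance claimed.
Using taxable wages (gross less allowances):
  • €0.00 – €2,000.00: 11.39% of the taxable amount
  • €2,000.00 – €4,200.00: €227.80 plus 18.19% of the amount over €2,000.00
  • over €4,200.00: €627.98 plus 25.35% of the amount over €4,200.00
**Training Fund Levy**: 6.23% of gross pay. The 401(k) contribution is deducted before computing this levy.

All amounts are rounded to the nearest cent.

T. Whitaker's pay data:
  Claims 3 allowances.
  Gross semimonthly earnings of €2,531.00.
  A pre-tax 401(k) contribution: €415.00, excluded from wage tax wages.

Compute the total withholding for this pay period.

Wage Tax: taxable = €2,531.00 − €415.00 − 3×€80.00 = €1,876.00
  11.39% × €1,876.00 = €213.68
Training Fund Levy: 6.23% × €2,116.00 = €131.83
Total: €213.68 + €131.83 = €345.51

€345.51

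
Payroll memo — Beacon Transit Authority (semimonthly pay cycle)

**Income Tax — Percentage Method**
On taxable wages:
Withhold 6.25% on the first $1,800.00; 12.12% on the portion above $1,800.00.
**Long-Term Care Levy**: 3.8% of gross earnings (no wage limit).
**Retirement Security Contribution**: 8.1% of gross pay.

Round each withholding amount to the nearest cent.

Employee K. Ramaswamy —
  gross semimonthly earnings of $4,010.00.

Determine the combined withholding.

Income Tax: taxable = $4,010.00
  $112.50 + 12.12% × ($4,010.00 − $1,800.00) = $112.50 + 12.12% × $2,210.00 = $380.35
Long-Term Care Levy: 3.8% × $4,010.00 = $152.38
Retirement Security Contribution: 8.1% × $4,010.00 = $324.81
Total: $380.35 + $152.38 + $324.81 = $857.54

$857.54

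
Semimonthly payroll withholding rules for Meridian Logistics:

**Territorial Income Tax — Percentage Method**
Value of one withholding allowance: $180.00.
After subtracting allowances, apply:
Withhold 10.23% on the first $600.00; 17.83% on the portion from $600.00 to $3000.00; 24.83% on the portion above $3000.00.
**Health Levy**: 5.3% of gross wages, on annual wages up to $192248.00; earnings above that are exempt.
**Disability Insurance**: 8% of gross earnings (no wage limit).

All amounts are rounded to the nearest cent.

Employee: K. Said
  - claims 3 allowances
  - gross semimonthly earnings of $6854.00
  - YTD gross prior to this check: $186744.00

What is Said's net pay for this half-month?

Territorial Income Tax: taxable = $6854.00 − 3×$180.00 = $6314.00
  $489.30 + 24.83% × ($6314.00 − $3000.00) = $489.30 + 24.83% × $3314.00 = $1312.17
Health Levy: cap $192248.00 − YTD $186744.00 = $5504.00 subject; 5.3% × $5504.00 = $291.71
Disability Insurance: 8% × $6854.00 = $548.32
Total withheld: $1312.17 + $291.71 + $548.32 = $2152.20
Net pay: $6854.00 − $2152.20 = $4701.80

$4701.80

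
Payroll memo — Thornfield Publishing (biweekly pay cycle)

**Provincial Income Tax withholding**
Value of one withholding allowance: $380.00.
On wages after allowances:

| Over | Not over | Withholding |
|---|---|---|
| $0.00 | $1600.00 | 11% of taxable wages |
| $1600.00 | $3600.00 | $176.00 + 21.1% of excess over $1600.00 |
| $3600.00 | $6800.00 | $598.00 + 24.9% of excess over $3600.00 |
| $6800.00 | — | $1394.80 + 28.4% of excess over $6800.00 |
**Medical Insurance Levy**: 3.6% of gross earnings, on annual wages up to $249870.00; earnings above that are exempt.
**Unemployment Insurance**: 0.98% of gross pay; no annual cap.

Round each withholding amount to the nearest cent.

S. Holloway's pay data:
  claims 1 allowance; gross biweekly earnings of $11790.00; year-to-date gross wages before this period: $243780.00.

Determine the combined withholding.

Provincial Income Tax: taxable = $11790.00 − 1×$380.00 = $11410.00
  $1394.80 + 28.4% × ($11410.00 − $6800.00) = $1394.80 + 28.4% × $4610.00 = $2704.04
Medical Insurance Levy: cap $249870.00 − YTD $243780.00 = $6090.00 subject; 3.6% × $6090.00 = $219.24
Unemployment Insurance: 0.98% × $11790.00 = $115.54
Total: $2704.04 + $219.24 + $115.54 = $3038.82

$3038.82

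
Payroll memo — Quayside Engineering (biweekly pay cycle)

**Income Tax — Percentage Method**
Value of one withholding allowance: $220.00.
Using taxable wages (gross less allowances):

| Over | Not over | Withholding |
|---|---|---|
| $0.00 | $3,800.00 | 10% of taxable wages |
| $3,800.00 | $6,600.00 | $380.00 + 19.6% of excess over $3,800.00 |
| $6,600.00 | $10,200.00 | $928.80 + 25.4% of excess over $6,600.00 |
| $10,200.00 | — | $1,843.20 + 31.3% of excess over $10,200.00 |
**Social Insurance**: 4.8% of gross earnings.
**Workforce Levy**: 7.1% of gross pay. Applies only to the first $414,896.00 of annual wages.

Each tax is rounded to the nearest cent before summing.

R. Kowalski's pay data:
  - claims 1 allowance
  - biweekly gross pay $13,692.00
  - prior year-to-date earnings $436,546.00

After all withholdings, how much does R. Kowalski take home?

$10,167.44

Income Tax: taxable = $13,692.00 − 1×$220.00 = $13,472.00
  $1,843.20 + 31.3% × ($13,472.00 − $10,200.00) = $1,843.20 + 31.3% × $3,272.00 = $2,867.34
Social Insurance: 4.8% × $13,692.00 = $657.22
Workforce Levy: YTD $436,546.00 ≥ cap $414,896.00 → $0.00
Total withheld: $2,867.34 + $657.22 + $0.00 = $3,524.56
Net pay: $13,692.00 − $3,524.56 = $10,167.44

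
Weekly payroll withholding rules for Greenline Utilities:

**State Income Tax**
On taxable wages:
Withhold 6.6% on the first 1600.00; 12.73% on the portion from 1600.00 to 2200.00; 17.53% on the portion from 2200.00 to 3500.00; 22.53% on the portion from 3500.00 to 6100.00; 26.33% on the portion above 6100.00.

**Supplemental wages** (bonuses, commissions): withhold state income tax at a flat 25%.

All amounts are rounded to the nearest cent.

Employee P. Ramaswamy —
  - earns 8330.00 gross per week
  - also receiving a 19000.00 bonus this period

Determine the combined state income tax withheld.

6332.81

State Income Tax: taxable = 8330.00
  995.65 + 26.33% × (8330.00 − 6100.00) = 995.65 + 26.33% × 2230.00 = 1582.81
Supplemental (25% flat on bonus): 25% × 19000.00 = 4750.00
Total state income tax: 1582.81 + 4750.00 = 6332.81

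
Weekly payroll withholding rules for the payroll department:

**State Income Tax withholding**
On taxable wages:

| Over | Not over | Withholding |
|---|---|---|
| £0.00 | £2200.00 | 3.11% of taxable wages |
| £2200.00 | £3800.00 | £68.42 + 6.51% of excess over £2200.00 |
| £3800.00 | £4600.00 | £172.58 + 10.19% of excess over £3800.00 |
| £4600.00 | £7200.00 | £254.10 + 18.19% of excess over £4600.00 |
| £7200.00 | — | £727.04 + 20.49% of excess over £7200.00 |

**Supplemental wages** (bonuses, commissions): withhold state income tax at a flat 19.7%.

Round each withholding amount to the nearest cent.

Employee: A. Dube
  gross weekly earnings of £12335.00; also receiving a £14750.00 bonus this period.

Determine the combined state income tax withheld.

£4684.95

State Income Tax: taxable = £12335.00
  £727.04 + 20.49% × (£12335.00 − £7200.00) = £727.04 + 20.49% × £5135.00 = £1779.20
Supplemental (19.7% flat on bonus): 19.7% × £14750.00 = £2905.75
Total state income tax: £1779.20 + £2905.75 = £4684.95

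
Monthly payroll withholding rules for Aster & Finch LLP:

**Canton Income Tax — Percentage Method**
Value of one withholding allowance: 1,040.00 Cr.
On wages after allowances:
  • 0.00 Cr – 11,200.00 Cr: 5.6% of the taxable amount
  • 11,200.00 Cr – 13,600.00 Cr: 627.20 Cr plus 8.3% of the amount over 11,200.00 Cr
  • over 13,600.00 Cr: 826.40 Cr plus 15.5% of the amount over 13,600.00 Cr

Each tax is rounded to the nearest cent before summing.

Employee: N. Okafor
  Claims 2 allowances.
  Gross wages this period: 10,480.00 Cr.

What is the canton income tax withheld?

470.40 Cr

Canton Income Tax: taxable = 10,480.00 Cr − 2×1,040.00 Cr = 8,400.00 Cr
  5.6% × 8,400.00 Cr = 470.40 Cr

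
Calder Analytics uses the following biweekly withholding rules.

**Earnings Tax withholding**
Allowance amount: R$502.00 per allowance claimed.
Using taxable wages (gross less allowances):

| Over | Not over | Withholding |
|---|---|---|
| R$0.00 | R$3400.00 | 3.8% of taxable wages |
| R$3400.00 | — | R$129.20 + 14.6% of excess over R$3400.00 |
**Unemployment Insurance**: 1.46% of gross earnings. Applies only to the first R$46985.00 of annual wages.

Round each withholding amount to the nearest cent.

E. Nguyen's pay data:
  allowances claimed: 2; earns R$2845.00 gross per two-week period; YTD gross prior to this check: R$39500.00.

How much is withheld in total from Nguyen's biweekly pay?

Earnings Tax: taxable = R$2845.00 − 2×R$502.00 = R$1841.00
  3.8% × R$1841.00 = R$69.96
Unemployment Insurance: 1.46% × R$2845.00 = R$41.54
Total: R$69.96 + R$41.54 = R$111.50

R$111.50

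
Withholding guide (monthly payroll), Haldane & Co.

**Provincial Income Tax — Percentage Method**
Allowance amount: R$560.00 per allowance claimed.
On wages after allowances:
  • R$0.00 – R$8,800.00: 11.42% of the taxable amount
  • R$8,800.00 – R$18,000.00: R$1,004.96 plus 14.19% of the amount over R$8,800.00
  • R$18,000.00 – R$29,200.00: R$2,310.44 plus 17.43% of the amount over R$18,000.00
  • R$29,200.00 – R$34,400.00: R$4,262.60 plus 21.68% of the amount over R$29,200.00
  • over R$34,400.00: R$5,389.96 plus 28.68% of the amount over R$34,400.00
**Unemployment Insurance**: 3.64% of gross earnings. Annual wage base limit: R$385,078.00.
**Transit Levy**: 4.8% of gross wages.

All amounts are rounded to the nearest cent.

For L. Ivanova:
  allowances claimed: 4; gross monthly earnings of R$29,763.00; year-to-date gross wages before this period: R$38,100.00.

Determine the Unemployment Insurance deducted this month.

Unemployment Insurance: 3.64% × R$29,763.00 = R$1,083.37

R$1,083.37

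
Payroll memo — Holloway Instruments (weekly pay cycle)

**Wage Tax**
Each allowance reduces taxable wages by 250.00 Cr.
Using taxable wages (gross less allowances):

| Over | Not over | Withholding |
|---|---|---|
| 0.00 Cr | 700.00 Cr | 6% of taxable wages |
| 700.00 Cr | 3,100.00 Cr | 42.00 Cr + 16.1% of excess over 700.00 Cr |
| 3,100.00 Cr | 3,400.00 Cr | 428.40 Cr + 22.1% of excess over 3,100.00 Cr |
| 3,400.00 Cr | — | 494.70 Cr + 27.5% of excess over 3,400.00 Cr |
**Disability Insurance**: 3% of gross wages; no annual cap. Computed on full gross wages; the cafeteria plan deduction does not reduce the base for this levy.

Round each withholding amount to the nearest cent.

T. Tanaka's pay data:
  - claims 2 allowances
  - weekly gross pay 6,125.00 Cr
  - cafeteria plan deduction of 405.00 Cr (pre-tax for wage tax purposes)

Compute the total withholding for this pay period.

Wage Tax: taxable = 6,125.00 Cr − 405.00 Cr − 2×250.00 Cr = 5,220.00 Cr
  494.70 Cr + 27.5% × (5,220.00 Cr − 3,400.00 Cr) = 494.70 Cr + 27.5% × 1,820.00 Cr = 995.20 Cr
Disability Insurance: 3% × 6,125.00 Cr = 183.75 Cr
Total: 995.20 Cr + 183.75 Cr = 1,178.95 Cr

1,178.95 Cr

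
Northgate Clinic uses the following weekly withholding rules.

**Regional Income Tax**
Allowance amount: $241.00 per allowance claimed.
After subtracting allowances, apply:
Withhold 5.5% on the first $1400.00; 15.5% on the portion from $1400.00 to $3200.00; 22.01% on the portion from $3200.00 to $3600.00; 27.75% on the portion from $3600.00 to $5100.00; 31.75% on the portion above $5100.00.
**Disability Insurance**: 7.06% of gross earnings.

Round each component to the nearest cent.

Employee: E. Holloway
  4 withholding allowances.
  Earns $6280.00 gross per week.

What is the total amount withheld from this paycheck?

$1372.24

Regional Income Tax: taxable = $6280.00 − 4×$241.00 = $5316.00
  $860.29 + 31.75% × ($5316.00 − $5100.00) = $860.29 + 31.75% × $216.00 = $928.87
Disability Insurance: 7.06% × $6280.00 = $443.37
Total: $928.87 + $443.37 = $1372.24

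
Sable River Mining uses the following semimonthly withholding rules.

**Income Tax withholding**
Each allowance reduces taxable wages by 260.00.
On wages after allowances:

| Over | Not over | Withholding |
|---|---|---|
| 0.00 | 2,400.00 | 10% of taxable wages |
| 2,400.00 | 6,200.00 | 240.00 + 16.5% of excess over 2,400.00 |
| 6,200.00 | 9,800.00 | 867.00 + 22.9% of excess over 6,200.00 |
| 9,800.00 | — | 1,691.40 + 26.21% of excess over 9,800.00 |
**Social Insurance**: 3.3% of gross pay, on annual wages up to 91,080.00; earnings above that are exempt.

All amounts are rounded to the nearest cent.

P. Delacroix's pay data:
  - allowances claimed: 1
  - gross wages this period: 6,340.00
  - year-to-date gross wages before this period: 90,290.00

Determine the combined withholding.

873.27

Income Tax: taxable = 6,340.00 − 1×260.00 = 6,080.00
  240.00 + 16.5% × (6,080.00 − 2,400.00) = 240.00 + 16.5% × 3,680.00 = 847.20
Social Insurance: cap 91,080.00 − YTD 90,290.00 = 790.00 subject; 3.3% × 790.00 = 26.07
Total: 847.20 + 26.07 = 873.27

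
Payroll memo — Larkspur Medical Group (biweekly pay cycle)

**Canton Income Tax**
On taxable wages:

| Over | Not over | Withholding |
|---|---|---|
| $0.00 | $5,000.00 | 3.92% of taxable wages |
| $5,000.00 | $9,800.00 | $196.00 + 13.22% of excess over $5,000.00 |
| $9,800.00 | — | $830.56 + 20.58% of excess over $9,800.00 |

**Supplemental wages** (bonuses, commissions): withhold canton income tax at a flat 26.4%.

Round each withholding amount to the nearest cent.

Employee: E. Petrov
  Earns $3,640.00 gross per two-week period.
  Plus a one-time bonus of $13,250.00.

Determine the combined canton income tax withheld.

$3,640.69

Canton Income Tax: taxable = $3,640.00
  3.92% × $3,640.00 = $142.69
Supplemental (26.4% flat on bonus): 26.4% × $13,250.00 = $3,498.00
Total canton income tax: $142.69 + $3,498.00 = $3,640.69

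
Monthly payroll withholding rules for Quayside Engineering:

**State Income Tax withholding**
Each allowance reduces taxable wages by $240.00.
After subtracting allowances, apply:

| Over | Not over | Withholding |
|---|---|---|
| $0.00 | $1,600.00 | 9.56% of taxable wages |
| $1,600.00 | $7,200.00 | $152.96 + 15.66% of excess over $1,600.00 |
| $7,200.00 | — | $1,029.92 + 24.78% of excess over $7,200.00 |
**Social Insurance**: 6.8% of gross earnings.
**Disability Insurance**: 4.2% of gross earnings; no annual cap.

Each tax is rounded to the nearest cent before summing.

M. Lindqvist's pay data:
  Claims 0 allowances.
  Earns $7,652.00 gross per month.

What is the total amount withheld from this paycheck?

$1,983.65

State Income Tax: taxable = $7,652.00
  $1,029.92 + 24.78% × ($7,652.00 − $7,200.00) = $1,029.92 + 24.78% × $452.00 = $1,141.93
Social Insurance: 6.8% × $7,652.00 = $520.34
Disability Insurance: 4.2% × $7,652.00 = $321.38
Total: $1,141.93 + $520.34 + $321.38 = $1,983.65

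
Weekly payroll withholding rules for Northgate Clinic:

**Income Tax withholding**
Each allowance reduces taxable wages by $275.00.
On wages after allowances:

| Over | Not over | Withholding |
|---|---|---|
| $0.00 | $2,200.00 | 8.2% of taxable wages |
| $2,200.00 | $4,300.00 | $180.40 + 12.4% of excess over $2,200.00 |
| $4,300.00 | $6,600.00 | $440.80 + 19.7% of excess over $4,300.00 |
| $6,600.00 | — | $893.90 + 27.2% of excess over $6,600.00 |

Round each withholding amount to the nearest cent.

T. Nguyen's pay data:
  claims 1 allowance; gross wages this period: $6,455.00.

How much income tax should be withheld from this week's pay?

Income Tax: taxable = $6,455.00 − 1×$275.00 = $6,180.00
  $440.80 + 19.7% × ($6,180.00 − $4,300.00) = $440.80 + 19.7% × $1,880.00 = $811.16

$811.16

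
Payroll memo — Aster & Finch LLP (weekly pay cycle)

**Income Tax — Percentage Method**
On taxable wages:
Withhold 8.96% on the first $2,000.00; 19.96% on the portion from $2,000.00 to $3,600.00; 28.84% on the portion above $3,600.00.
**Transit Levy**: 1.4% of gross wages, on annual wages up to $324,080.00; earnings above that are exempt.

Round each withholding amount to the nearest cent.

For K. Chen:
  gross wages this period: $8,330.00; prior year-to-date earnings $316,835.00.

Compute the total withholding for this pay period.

$1,964.12

Income Tax: taxable = $8,330.00
  $498.56 + 28.84% × ($8,330.00 − $3,600.00) = $498.56 + 28.84% × $4,730.00 = $1,862.69
Transit Levy: cap $324,080.00 − YTD $316,835.00 = $7,245.00 subject; 1.4% × $7,245.00 = $101.43
Total: $1,862.69 + $101.43 = $1,964.12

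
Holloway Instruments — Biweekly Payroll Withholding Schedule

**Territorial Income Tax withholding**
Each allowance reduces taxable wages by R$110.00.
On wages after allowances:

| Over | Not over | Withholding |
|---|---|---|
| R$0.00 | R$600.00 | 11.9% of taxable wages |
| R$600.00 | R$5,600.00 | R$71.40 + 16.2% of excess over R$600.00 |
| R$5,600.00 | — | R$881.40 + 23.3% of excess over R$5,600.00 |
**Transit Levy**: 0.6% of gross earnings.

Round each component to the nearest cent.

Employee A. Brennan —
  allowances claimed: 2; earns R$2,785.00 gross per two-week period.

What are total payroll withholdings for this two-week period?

Territorial Income Tax: taxable = R$2,785.00 − 2×R$110.00 = R$2,565.00
  R$71.40 + 16.2% × (R$2,565.00 − R$600.00) = R$71.40 + 16.2% × R$1,965.00 = R$389.73
Transit Levy: 0.6% × R$2,785.00 = R$16.71
Total: R$389.73 + R$16.71 = R$406.44

R$406.44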